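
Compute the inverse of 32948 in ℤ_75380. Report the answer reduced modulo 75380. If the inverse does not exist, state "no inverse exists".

Compute gcd(32948, 75380):
75380 = 2*32948 + 9484
32948 = 3*9484 + 4496
9484 = 2*4496 + 492
4496 = 9*492 + 68
492 = 7*68 + 16
68 = 4*16 + 4
16 = 4*4 + 0
Since gcd = 4 > 1, 32948 is not a unit mod 75380.

no inverse exists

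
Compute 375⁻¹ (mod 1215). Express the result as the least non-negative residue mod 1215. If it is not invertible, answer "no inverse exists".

no inverse exists

Euclidean algorithm on 1215, 375:
1215 = 3·375 + 90
375 = 4·90 + 15
90 = 6·15 + 0
gcd(375, 1215) = 15 ≠ 1, so 375 has no multiplicative inverse modulo 1215.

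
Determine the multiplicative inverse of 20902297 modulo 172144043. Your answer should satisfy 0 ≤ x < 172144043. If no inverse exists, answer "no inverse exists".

Extended Euclidean algorithm:
172144043 = 8*20902297 + 4925667
20902297 = 4*4925667 + 1199629
4925667 = 4*1199629 + 127151
1199629 = 9*127151 + 55270
127151 = 2*55270 + 16611
55270 = 3*16611 + 5437
16611 = 3*5437 + 300
5437 = 18*300 + 37
300 = 8*37 + 4
37 = 9*4 + 1
4 = 4*1 + 0
gcd = 1, so the inverse exists. Back-substitute:
1 = 37 − 9·4
1 = −9·300 + 73·37
1 = 73·5437 − 1323·300
1 = −1323·16611 + 4042·5437
1 = 4042·55270 − 13449·16611
1 = −13449·127151 + 30940·55270
1 = 30940·1199629 − 291909·127151
1 = −291909·4925667 + 1198576·1199629
1 = 1198576·20902297 − 5086213·4925667
1 = −5086213·172144043 + 41888280·20902297
So 20902297·41888280 ≡ 1 (mod 172144043).

41888280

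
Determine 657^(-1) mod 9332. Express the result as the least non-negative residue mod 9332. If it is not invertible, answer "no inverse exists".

Run Euclid on (9332, 657):
9332 = 14*657 + 134
657 = 4*134 + 121
134 = 1*121 + 13
121 = 9*13 + 4
13 = 3*4 + 1
4 = 4*1 + 0
The gcd is 1. Working backward:
1 = 13 − 3·4
1 = −3·121 + 28·13
1 = 28·134 − 31·121
1 = −31·657 + 152·134
1 = 152·9332 − 2159·657
Hence 657⁻¹ ≡ -2159 ≡ 7173 (mod 9332).

7173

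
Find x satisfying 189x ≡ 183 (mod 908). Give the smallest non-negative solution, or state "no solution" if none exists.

491

First find gcd(189, 908):
908 = 4×189 + 152
189 = 1×152 + 37
152 = 4×37 + 4
37 = 9×4 + 1
4 = 4×1 + 0
gcd = 1, so a unique solution mod 908 exists.
Back-substitute for the Bézout coefficients:
1 = 37 − 9·4
1 = −9·152 + 37·37
1 = 37·189 − 46·152
1 = −46·908 + 221·189
So 189·(221) ≡ 1 (mod 908), giving 189⁻¹ ≡ 221.
x ≡ 189⁻¹·183 ≡ 221·183 ≡ 491 (mod 908).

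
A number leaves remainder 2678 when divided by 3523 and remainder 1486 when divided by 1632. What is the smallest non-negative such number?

30862

Write x = 2678 + 3523·k. Then 3523·k ≡ 1486 − 2678 ≡ 440 (mod 1632).
Need 3523⁻¹ mod 1632. Extended Euclid on (1632, 259):
1632 = 6×259 + 78
259 = 3×78 + 25
78 = 3×25 + 3
25 = 8×3 + 1
3 = 3×1 + 0
Back-substitute:
1 = 25 − 8·3
1 = −8·78 + 25·25
1 = 25·259 − 83·78
1 = −83·1632 + 523·259
3523⁻¹ ≡ 523 (mod 1632), so k ≡ 523·440 ≡ 8 (mod 1632).
x = 2678 + 3523·8 = 30862.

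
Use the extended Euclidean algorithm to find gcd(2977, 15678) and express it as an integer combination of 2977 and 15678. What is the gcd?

13

Repeated division:
15678 = 5·2977 + 793
2977 = 3·793 + 598
793 = 1·598 + 195
598 = 3·195 + 13
195 = 15·13 + 0
gcd(2977, 15678) = 13.
Back-substituting:
13 = 598 − 3·195
13 = −3·793 + 4·598
13 = 4·2977 − 15·793
13 = −15·15678 + 79·2977
So 13 = (-15)·15678 + (79)·2977.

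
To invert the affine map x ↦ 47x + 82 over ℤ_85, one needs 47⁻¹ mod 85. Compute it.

Run Euclid on (85, 47):
85 = 1·47 + 38
47 = 1·38 + 9
38 = 4·9 + 2
9 = 4·2 + 1
2 = 2·1 + 0
Since gcd(47, 85) = 1, back-substitute to write 1 as a combination:
1 = 9 − 4·2
1 = −4·38 + 17·9
1 = 17·47 − 21·38
1 = −21·85 + 38·47
So 47·38 ≡ 1 (mod 85).

38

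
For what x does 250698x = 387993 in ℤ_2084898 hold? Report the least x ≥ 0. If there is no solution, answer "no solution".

no solution

gcd(250698, 2084898):
2084898 = 8*250698 + 79314
250698 = 3*79314 + 12756
79314 = 6*12756 + 2778
12756 = 4*2778 + 1644
2778 = 1*1644 + 1134
1644 = 1*1134 + 510
1134 = 2*510 + 114
510 = 4*114 + 54
114 = 2*54 + 6
54 = 9*6 + 0
gcd = 6, but 6 ∤ 387993, so the congruence has no solution.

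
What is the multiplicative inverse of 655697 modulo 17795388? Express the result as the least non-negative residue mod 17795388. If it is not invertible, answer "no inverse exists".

5845121

Run Euclid on (17795388, 655697):
17795388 = 27*655697 + 91569
655697 = 7*91569 + 14714
91569 = 6*14714 + 3285
14714 = 4*3285 + 1574
3285 = 2*1574 + 137
1574 = 11*137 + 67
137 = 2*67 + 3
67 = 22*3 + 1
3 = 3*1 + 0
The gcd is 1. Working backward:
1 = 67 − 22·3
1 = −22·137 + 45·67
1 = 45·1574 − 517·137
1 = −517·3285 + 1079·1574
1 = 1079·14714 − 4833·3285
1 = −4833·91569 + 30077·14714
1 = 30077·655697 − 215372·91569
1 = −215372·17795388 + 5845121·655697
So 655697·5845121 ≡ 1 (mod 17795388).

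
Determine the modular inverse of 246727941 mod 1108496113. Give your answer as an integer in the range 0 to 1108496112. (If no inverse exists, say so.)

478163356

Run Euclid on (1108496113, 246727941):
1108496113 = 4*246727941 + 121584349
246727941 = 2*121584349 + 3559243
121584349 = 34*3559243 + 570087
3559243 = 6*570087 + 138721
570087 = 4*138721 + 15203
138721 = 9*15203 + 1894
15203 = 8*1894 + 51
1894 = 37*51 + 7
51 = 7*7 + 2
7 = 3*2 + 1
2 = 2*1 + 0
Since gcd(246727941, 1108496113) = 1, back-substitute to write 1 as a combination:
1 = 7 − 3·2
1 = −3·51 + 22·7
1 = 22·1894 − 817·51
1 = −817·15203 + 6558·1894
1 = 6558·138721 − 59839·15203
1 = −59839·570087 + 245914·138721
1 = 245914·3559243 − 1535323·570087
1 = −1535323·121584349 + 52446896·3559243
1 = 52446896·246727941 − 106429115·121584349
1 = −106429115·1108496113 + 478163356·246727941
So 246727941·478163356 ≡ 1 (mod 1108496113).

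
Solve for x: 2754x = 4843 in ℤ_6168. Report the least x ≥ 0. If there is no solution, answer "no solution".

no solution

gcd(2754, 6168):
6168 = 2*2754 + 660
2754 = 4*660 + 114
660 = 5*114 + 90
114 = 1*90 + 24
90 = 3*24 + 18
24 = 1*18 + 6
18 = 3*6 + 0
gcd = 6, but 6 ∤ 4843, so the congruence has no solution.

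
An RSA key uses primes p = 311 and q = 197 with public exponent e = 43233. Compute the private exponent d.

φ(n) = (p−1)(q−1) = 310·196 = 60760.
Need d with 43233·d ≡ 1 (mod 60760). Apply the extended Euclidean algorithm:
60760 = 1·43233 + 17527
43233 = 2·17527 + 8179
17527 = 2·8179 + 1169
8179 = 6·1169 + 1165
1169 = 1·1165 + 4
1165 = 291·4 + 1
4 = 4·1 + 0
Back-substitute:
1 = 1165 − 291·4
1 = −291·1169 + 292·1165
1 = 292·8179 − 2043·1169
1 = −2043·17527 + 4378·8179
1 = 4378·43233 − 10799·17527
1 = −10799·60760 + 15177·43233
So 43233·15177 ≡ 1 (mod 60760), hence d = 15177.

15177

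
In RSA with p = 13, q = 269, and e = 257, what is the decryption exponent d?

2753

φ(n) = (p−1)(q−1) = 12·268 = 3216.
Need d with 257·d ≡ 1 (mod 3216). Apply the extended Euclidean algorithm:
3216 = 12*257 + 132
257 = 1*132 + 125
132 = 1*125 + 7
125 = 17*7 + 6
7 = 1*6 + 1
6 = 6*1 + 0
Back-substitute:
1 = 7 − 6
1 = −125 + 18·7
1 = 18·132 − 19·125
1 = −19·257 + 37·132
1 = 37·3216 − 463·257
So 257·(-463) ≡ 1 (mod 3216), hence d ≡ -463 ≡ 2753 (mod 3216).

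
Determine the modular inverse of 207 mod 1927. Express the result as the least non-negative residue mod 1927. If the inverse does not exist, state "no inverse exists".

1415

Run Euclid on (1927, 207):
1927 = 9×207 + 64
207 = 3×64 + 15
64 = 4×15 + 4
15 = 3×4 + 3
4 = 1×3 + 1
3 = 3×1 + 0
Since gcd(207, 1927) = 1, back-substitute to write 1 as a combination:
1 = 4 − 3
1 = −15 + 4·4
1 = 4·64 − 17·15
1 = −17·207 + 55·64
1 = 55·1927 − 512·207
Thus 207·(-512) ≡ 1 (mod 1927); reducing, -512 mod 1927 = 1415.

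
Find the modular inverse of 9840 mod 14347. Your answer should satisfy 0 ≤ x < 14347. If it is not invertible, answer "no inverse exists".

10960

Run Euclid on (14347, 9840):
14347 = 1×9840 + 4507
9840 = 2×4507 + 826
4507 = 5×826 + 377
826 = 2×377 + 72
377 = 5×72 + 17
72 = 4×17 + 4
17 = 4×4 + 1
4 = 4×1 + 0
Since gcd(9840, 14347) = 1, back-substitute to write 1 as a combination:
1 = 17 − 4·4
1 = −4·72 + 17·17
1 = 17·377 − 89·72
1 = −89·826 + 195·377
1 = 195·4507 − 1064·826
1 = −1064·9840 + 2323·4507
1 = 2323·14347 − 3387·9840
Thus 9840·(-3387) ≡ 1 (mod 14347); reducing, -3387 mod 14347 = 10960.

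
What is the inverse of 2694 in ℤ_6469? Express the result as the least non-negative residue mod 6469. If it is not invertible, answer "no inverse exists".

2663

gcd(6469, 2694) by repeated division:
6469 = 2·2694 + 1081
2694 = 2·1081 + 532
1081 = 2·532 + 17
532 = 31·17 + 5
17 = 3·5 + 2
5 = 2·2 + 1
2 = 2·1 + 0
gcd = 1, so the inverse exists. Back-substitute:
1 = 5 − 2·2
1 = −2·17 + 7·5
1 = 7·532 − 219·17
1 = −219·1081 + 445·532
1 = 445·2694 − 1109·1081
1 = −1109·6469 + 2663·2694
So 2694·2663 ≡ 1 (mod 6469).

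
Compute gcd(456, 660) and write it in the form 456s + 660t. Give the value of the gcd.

12

Apply Euclid's algorithm to 660 and 456:
660 = 1×456 + 204
456 = 2×204 + 48
204 = 4×48 + 12
48 = 4×12 + 0
gcd(456, 660) = 12.
Back-substituting:
12 = 204 − 4·48
12 = −4·456 + 9·204
12 = 9·660 − 13·456
So 12 = (9)·660 + (-13)·456.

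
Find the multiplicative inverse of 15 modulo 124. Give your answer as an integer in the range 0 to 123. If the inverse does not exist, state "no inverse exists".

gcd(124, 15) by repeated division:
124 = 8*15 + 4
15 = 3*4 + 3
4 = 1*3 + 1
3 = 3*1 + 0
Since gcd(15, 124) = 1, back-substitute to write 1 as a combination:
1 = 4 − 3
1 = −15 + 4·4
1 = 4·124 − 33·15
Thus 15·(-33) ≡ 1 (mod 124); reducing, -33 mod 124 = 91.

91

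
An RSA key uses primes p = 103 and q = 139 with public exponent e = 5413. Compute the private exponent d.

φ(n) = (p−1)(q−1) = 102·138 = 14076.
Need d with 5413·d ≡ 1 (mod 14076). Apply the extended Euclidean algorithm:
14076 = 2·5413 + 3250
5413 = 1·3250 + 2163
3250 = 1·2163 + 1087
2163 = 1·1087 + 1076
1087 = 1·1076 + 11
1076 = 97·11 + 9
11 = 1·9 + 2
9 = 4·2 + 1
2 = 2·1 + 0
Back-substitute:
1 = 9 − 4·2
1 = −4·11 + 5·9
1 = 5·1076 − 489·11
1 = −489·1087 + 494·1076
1 = 494·2163 − 983·1087
1 = −983·3250 + 1477·2163
1 = 1477·5413 − 2460·3250
1 = −2460·14076 + 6397·5413
So 5413·6397 ≡ 1 (mod 14076), hence d = 6397.

6397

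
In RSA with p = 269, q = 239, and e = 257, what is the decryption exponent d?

φ(n) = (p−1)(q−1) = 268·238 = 63784.
Need d with 257·d ≡ 1 (mod 63784). Apply the extended Euclidean algorithm:
63784 = 248·257 + 48
257 = 5·48 + 17
48 = 2·17 + 14
17 = 1·14 + 3
14 = 4·3 + 2
3 = 1·2 + 1
2 = 2·1 + 0
Back-substitute:
1 = 3 − 2
1 = −14 + 5·3
1 = 5·17 − 6·14
1 = −6·48 + 17·17
1 = 17·257 − 91·48
1 = −91·63784 + 22585·257
So 257·22585 ≡ 1 (mod 63784), hence d = 22585.

22585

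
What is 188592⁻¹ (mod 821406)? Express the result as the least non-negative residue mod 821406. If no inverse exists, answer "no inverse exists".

no inverse exists

Compute gcd(188592, 821406):
821406 = 4·188592 + 67038
188592 = 2·67038 + 54516
67038 = 1·54516 + 12522
54516 = 4·12522 + 4428
12522 = 2·4428 + 3666
4428 = 1·3666 + 762
3666 = 4·762 + 618
762 = 1·618 + 144
618 = 4·144 + 42
144 = 3·42 + 18
42 = 2·18 + 6
18 = 3·6 + 0
gcd(188592, 821406) = 6 ≠ 1, so 188592 has no multiplicative inverse modulo 821406.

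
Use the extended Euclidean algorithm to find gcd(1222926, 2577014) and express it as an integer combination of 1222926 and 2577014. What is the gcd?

Repeated division:
2577014 = 2·1222926 + 131162
1222926 = 9·131162 + 42468
131162 = 3·42468 + 3758
42468 = 11·3758 + 1130
3758 = 3·1130 + 368
1130 = 3·368 + 26
368 = 14·26 + 4
26 = 6·4 + 2
4 = 2·2 + 0
gcd(1222926, 2577014) = 2.
Back-substituting:
2 = 26 − 6·4
2 = −6·368 + 85·26
2 = 85·1130 − 261·368
2 = −261·3758 + 868·1130
2 = 868·42468 − 9809·3758
2 = −9809·131162 + 30295·42468
2 = 30295·1222926 − 282464·131162
2 = −282464·2577014 + 595223·1222926
So 2 = (-282464)·2577014 + (595223)·1222926.

2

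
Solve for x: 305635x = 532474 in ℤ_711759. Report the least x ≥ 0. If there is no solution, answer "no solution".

295639

First find gcd(305635, 711759):
711759 = 2×305635 + 100489
305635 = 3×100489 + 4168
100489 = 24×4168 + 457
4168 = 9×457 + 55
457 = 8×55 + 17
55 = 3×17 + 4
17 = 4×4 + 1
4 = 4×1 + 0
gcd = 1, so a unique solution mod 711759 exists.
Back-substitute for the Bézout coefficients:
1 = 17 − 4·4
1 = −4·55 + 13·17
1 = 13·457 − 108·55
1 = −108·4168 + 985·457
1 = 985·100489 − 23748·4168
1 = −23748·305635 + 72229·100489
1 = 72229·711759 − 168206·305635
So 305635·(-168206) ≡ 1 (mod 711759), giving 305635⁻¹ ≡ 543553.
x ≡ 305635⁻¹·532474 ≡ 543553·532474 ≡ 295639 (mod 711759).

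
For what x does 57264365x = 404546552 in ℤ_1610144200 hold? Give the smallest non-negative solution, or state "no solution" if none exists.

no solution

gcd(57264365, 1610144200):
1610144200 = 28·57264365 + 6741980
57264365 = 8·6741980 + 3328525
6741980 = 2·3328525 + 84930
3328525 = 39·84930 + 16255
84930 = 5·16255 + 3655
16255 = 4·3655 + 1635
3655 = 2·1635 + 385
1635 = 4·385 + 95
385 = 4·95 + 5
95 = 19·5 + 0
gcd = 5, but 5 ∤ 404546552, so the congruence has no solution.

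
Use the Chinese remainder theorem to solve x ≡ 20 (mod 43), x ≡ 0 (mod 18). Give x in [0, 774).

Write x = 20 + 43·k. Then 43·k ≡ 0 − 20 ≡ 16 (mod 18).
Need 43⁻¹ mod 18. Extended Euclid on (18, 7):
18 = 2*7 + 4
7 = 1*4 + 3
4 = 1*3 + 1
3 = 3*1 + 0
Back-substitute:
1 = 4 − 3
1 = −7 + 2·4
1 = 2·18 − 5·7
43⁻¹ ≡ 13 (mod 18), so k ≡ 13·16 ≡ 10 (mod 18).
x = 20 + 43·10 = 450.

450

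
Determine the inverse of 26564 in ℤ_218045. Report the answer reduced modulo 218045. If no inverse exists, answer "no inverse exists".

Run Euclid on (218045, 26564):
218045 = 8×26564 + 5533
26564 = 4×5533 + 4432
5533 = 1×4432 + 1101
4432 = 4×1101 + 28
1101 = 39×28 + 9
28 = 3×9 + 1
9 = 9×1 + 0
Since gcd(26564, 218045) = 1, back-substitute to write 1 as a combination:
1 = 28 − 3·9
1 = −3·1101 + 118·28
1 = 118·4432 − 475·1101
1 = −475·5533 + 593·4432
1 = 593·26564 − 2847·5533
1 = −2847·218045 + 23369·26564
So 26564·23369 ≡ 1 (mod 218045).

23369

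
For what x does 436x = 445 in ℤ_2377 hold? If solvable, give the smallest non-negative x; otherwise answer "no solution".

First find gcd(436, 2377):
2377 = 5·436 + 197
436 = 2·197 + 42
197 = 4·42 + 29
42 = 1·29 + 13
29 = 2·13 + 3
13 = 4·3 + 1
3 = 3·1 + 0
gcd = 1, so a unique solution mod 2377 exists.
Back-substitute for the Bézout coefficients:
1 = 13 − 4·3
1 = −4·29 + 9·13
1 = 9·42 − 13·29
1 = −13·197 + 61·42
1 = 61·436 − 135·197
1 = −135·2377 + 736·436
So 436·(736) ≡ 1 (mod 2377), giving 436⁻¹ ≡ 736.
x ≡ 436⁻¹·445 ≡ 736·445 ≡ 1871 (mod 2377).

1871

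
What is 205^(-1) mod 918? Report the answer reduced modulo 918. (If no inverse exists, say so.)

gcd(918, 205) by repeated division:
918 = 4·205 + 98
205 = 2·98 + 9
98 = 10·9 + 8
9 = 1·8 + 1
8 = 8·1 + 0
The gcd is 1. Working backward:
1 = 9 − 8
1 = −98 + 11·9
1 = 11·205 − 23·98
1 = −23·918 + 103·205
So 205·103 ≡ 1 (mod 918).

103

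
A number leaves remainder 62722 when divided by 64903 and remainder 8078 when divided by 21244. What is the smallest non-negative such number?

Write x = 62722 + 64903·k. Then 64903·k ≡ 8078 − 62722 ≡ 9088 (mod 21244).
Need 64903⁻¹ mod 21244. Extended Euclid on (21244, 1171):
21244 = 18×1171 + 166
1171 = 7×166 + 9
166 = 18×9 + 4
9 = 2×4 + 1
4 = 4×1 + 0
Back-substitute:
1 = 9 − 2·4
1 = −2·166 + 37·9
1 = 37·1171 − 261·166
1 = −261·21244 + 4735·1171
64903⁻¹ ≡ 4735 (mod 21244), so k ≡ 4735·9088 ≡ 12580 (mod 21244).
x = 62722 + 64903·12580 = 816542462.

816542462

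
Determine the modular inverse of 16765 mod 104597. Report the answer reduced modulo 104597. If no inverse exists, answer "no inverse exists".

Apply the Euclidean algorithm to 104597 and 16765:
104597 = 6*16765 + 4007
16765 = 4*4007 + 737
4007 = 5*737 + 322
737 = 2*322 + 93
322 = 3*93 + 43
93 = 2*43 + 7
43 = 6*7 + 1
7 = 7*1 + 0
gcd = 1, so the inverse exists. Back-substitute:
1 = 43 − 6·7
1 = −6·93 + 13·43
1 = 13·322 − 45·93
1 = −45·737 + 103·322
1 = 103·4007 − 560·737
1 = −560·16765 + 2343·4007
1 = 2343·104597 − 14618·16765
Thus 16765·(-14618) ≡ 1 (mod 104597); reducing, -14618 mod 104597 = 89979.

89979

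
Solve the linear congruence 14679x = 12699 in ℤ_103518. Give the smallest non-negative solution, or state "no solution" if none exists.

6785

First find gcd(14679, 103518):
103518 = 7·14679 + 765
14679 = 19·765 + 144
765 = 5·144 + 45
144 = 3·45 + 9
45 = 5·9 + 0
gcd = 9 and 9 | 12699, so solutions exist. Divide through by 9: 1631x ≡ 1411 (mod 11502).
Now find 1631⁻¹ mod 11502:
11502 = 7*1631 + 85
1631 = 19*85 + 16
85 = 5*16 + 5
16 = 3*5 + 1
5 = 5*1 + 0
Back-substitute:
1 = 16 − 3·5
1 = −3·85 + 16·16
1 = 16·1631 − 307·85
1 = −307·11502 + 2165·1631
So 1631⁻¹ ≡ 2165 (mod 11502).
Then x ≡ 2165·1411 ≡ 6785 (mod 11502); the smallest non-negative solution is x = 6785.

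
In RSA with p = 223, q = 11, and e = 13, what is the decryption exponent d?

1537

φ(n) = (p−1)(q−1) = 222·10 = 2220.
Need d with 13·d ≡ 1 (mod 2220). Apply the extended Euclidean algorithm:
2220 = 170×13 + 10
13 = 1×10 + 3
10 = 3×3 + 1
3 = 3×1 + 0
Back-substitute:
1 = 10 − 3·3
1 = −3·13 + 4·10
1 = 4·2220 − 683·13
So 13·(-683) ≡ 1 (mod 2220), hence d ≡ -683 ≡ 1537 (mod 2220).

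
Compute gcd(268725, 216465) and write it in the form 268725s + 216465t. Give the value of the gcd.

15

Euclidean algorithm:
268725 = 1×216465 + 52260
216465 = 4×52260 + 7425
52260 = 7×7425 + 285
7425 = 26×285 + 15
285 = 19×15 + 0
gcd(268725, 216465) = 15.
Working backward:
15 = 7425 − 26·285
15 = −26·52260 + 183·7425
15 = 183·216465 − 758·52260
15 = −758·268725 + 941·216465
So 15 = (-758)·268725 + (941)·216465.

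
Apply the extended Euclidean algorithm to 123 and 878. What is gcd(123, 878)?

1

Apply Euclid's algorithm to 878 and 123:
878 = 7×123 + 17
123 = 7×17 + 4
17 = 4×4 + 1
4 = 4×1 + 0
gcd(123, 878) = 1.
Express as a combination:
1 = 17 − 4·4
1 = −4·123 + 29·17
1 = 29·878 − 207·123
So 1 = (29)·878 + (-207)·123.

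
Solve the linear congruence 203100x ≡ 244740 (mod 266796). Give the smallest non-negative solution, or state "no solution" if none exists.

6878

First find gcd(203100, 266796):
266796 = 1*203100 + 63696
203100 = 3*63696 + 12012
63696 = 5*12012 + 3636
12012 = 3*3636 + 1104
3636 = 3*1104 + 324
1104 = 3*324 + 132
324 = 2*132 + 60
132 = 2*60 + 12
60 = 5*12 + 0
gcd = 12 and 12 | 244740, so solutions exist. Divide through by 12: 16925x ≡ 20395 (mod 22233).
Now find 16925⁻¹ mod 22233:
22233 = 1*16925 + 5308
16925 = 3*5308 + 1001
5308 = 5*1001 + 303
1001 = 3*303 + 92
303 = 3*92 + 27
92 = 3*27 + 11
27 = 2*11 + 5
11 = 2*5 + 1
5 = 5*1 + 0
Back-substitute:
1 = 11 − 2·5
1 = −2·27 + 5·11
1 = 5·92 − 17·27
1 = −17·303 + 56·92
1 = 56·1001 − 185·303
1 = −185·5308 + 981·1001
1 = 981·16925 − 3128·5308
1 = −3128·22233 + 4109·16925
So 16925⁻¹ ≡ 4109 (mod 22233).
Then x ≡ 4109·20395 ≡ 6878 (mod 22233); the smallest non-negative solution is x = 6878.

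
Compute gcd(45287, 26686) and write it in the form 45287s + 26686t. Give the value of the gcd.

Euclidean algorithm:
45287 = 1×26686 + 18601
26686 = 1×18601 + 8085
18601 = 2×8085 + 2431
8085 = 3×2431 + 792
2431 = 3×792 + 55
792 = 14×55 + 22
55 = 2×22 + 11
22 = 2×11 + 0
gcd(45287, 26686) = 11.
Back-substituting:
11 = 55 − 2·22
11 = −2·792 + 29·55
11 = 29·2431 − 89·792
11 = −89·8085 + 296·2431
11 = 296·18601 − 681·8085
11 = −681·26686 + 977·18601
11 = 977·45287 − 1658·26686
So 11 = (977)·45287 + (-1658)·26686.

11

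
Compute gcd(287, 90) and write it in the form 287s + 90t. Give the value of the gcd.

1

Apply Euclid's algorithm to 287 and 90:
287 = 3×90 + 17
90 = 5×17 + 5
17 = 3×5 + 2
5 = 2×2 + 1
2 = 2×1 + 0
gcd(287, 90) = 1.
Express as a combination:
1 = 5 − 2·2
1 = −2·17 + 7·5
1 = 7·90 − 37·17
1 = −37·287 + 118·90
So 1 = (-37)·287 + (118)·90.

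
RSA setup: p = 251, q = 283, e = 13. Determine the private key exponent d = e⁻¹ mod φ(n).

φ(n) = (p−1)(q−1) = 250·282 = 70500.
Need d with 13·d ≡ 1 (mod 70500). Apply the extended Euclidean algorithm:
70500 = 5423·13 + 1
13 = 13·1 + 0
Back-substitute:
1 = 70500 − 5423·13
So 13·(-5423) ≡ 1 (mod 70500), hence d ≡ -5423 ≡ 65077 (mod 70500).

65077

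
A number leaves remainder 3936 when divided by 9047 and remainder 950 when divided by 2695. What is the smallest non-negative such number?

Write x = 3936 + 9047·k. Then 9047·k ≡ 950 − 3936 ≡ 2404 (mod 2695).
Need 9047⁻¹ mod 2695. Extended Euclid on (2695, 962):
2695 = 2·962 + 771
962 = 1·771 + 191
771 = 4·191 + 7
191 = 27·7 + 2
7 = 3·2 + 1
2 = 2·1 + 0
Back-substitute:
1 = 7 − 3·2
1 = −3·191 + 82·7
1 = 82·771 − 331·191
1 = −331·962 + 413·771
1 = 413·2695 − 1157·962
9047⁻¹ ≡ 1538 (mod 2695), so k ≡ 1538·2404 ≡ 2507 (mod 2695).
x = 3936 + 9047·2507 = 22684765.

22684765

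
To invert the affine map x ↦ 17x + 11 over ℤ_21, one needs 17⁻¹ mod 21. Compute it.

5

Extended Euclidean algorithm:
21 = 1*17 + 4
17 = 4*4 + 1
4 = 4*1 + 0
The gcd is 1. Working backward:
1 = 17 − 4·4
1 = −4·21 + 5·17
So 17·5 ≡ 1 (mod 21).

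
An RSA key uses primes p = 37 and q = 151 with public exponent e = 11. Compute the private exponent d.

φ(n) = (p−1)(q−1) = 36·150 = 5400.
Need d with 11·d ≡ 1 (mod 5400). Apply the extended Euclidean algorithm:
5400 = 490×11 + 10
11 = 1×10 + 1
10 = 10×1 + 0
Back-substitute:
1 = 11 − 10
1 = −5400 + 491·11
So 11·491 ≡ 1 (mod 5400), hence d = 491.

491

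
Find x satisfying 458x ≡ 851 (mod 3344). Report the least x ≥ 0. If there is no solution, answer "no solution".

no solution

gcd(458, 3344):
3344 = 7*458 + 138
458 = 3*138 + 44
138 = 3*44 + 6
44 = 7*6 + 2
6 = 3*2 + 0
gcd = 2, but 2 ∤ 851, so the congruence has no solution.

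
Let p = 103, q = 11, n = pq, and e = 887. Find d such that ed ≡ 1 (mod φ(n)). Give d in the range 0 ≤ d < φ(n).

23

φ(n) = (p−1)(q−1) = 102·10 = 1020.
Need d with 887·d ≡ 1 (mod 1020). Apply the extended Euclidean algorithm:
1020 = 1·887 + 133
887 = 6·133 + 89
133 = 1·89 + 44
89 = 2·44 + 1
44 = 44·1 + 0
Back-substitute:
1 = 89 − 2·44
1 = −2·133 + 3·89
1 = 3·887 − 20·133
1 = −20·1020 + 23·887
So 887·23 ≡ 1 (mod 1020), hence d = 23.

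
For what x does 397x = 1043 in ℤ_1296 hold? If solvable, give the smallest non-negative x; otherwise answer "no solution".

143

First find gcd(397, 1296):
1296 = 3*397 + 105
397 = 3*105 + 82
105 = 1*82 + 23
82 = 3*23 + 13
23 = 1*13 + 10
13 = 1*10 + 3
10 = 3*3 + 1
3 = 3*1 + 0
gcd = 1, so a unique solution mod 1296 exists.
Back-substitute for the Bézout coefficients:
1 = 10 − 3·3
1 = −3·13 + 4·10
1 = 4·23 − 7·13
1 = −7·82 + 25·23
1 = 25·105 − 32·82
1 = −32·397 + 121·105
1 = 121·1296 − 395·397
So 397·(-395) ≡ 1 (mod 1296), giving 397⁻¹ ≡ 901.
x ≡ 397⁻¹·1043 ≡ 901·1043 ≡ 143 (mod 1296).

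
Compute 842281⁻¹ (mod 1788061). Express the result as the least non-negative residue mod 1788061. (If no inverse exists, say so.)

Compute gcd(842281, 1788061):
1788061 = 2*842281 + 103499
842281 = 8*103499 + 14289
103499 = 7*14289 + 3476
14289 = 4*3476 + 385
3476 = 9*385 + 11
385 = 35*11 + 0
Since gcd = 11 > 1, 842281 is not a unit mod 1788061.

no inverse exists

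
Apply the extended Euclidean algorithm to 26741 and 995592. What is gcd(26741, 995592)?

Apply Euclid's algorithm to 995592 and 26741:
995592 = 37×26741 + 6175
26741 = 4×6175 + 2041
6175 = 3×2041 + 52
2041 = 39×52 + 13
52 = 4×13 + 0
gcd(26741, 995592) = 13.
Back-substituting:
13 = 2041 − 39·52
13 = −39·6175 + 118·2041
13 = 118·26741 − 511·6175
13 = −511·995592 + 19025·26741
So 13 = (-511)·995592 + (19025)·26741.

13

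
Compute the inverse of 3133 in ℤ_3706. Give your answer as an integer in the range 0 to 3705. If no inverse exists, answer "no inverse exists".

3305

Extended Euclidean algorithm:
3706 = 1·3133 + 573
3133 = 5·573 + 268
573 = 2·268 + 37
268 = 7·37 + 9
37 = 4·9 + 1
9 = 9·1 + 0
gcd = 1, so the inverse exists. Back-substitute:
1 = 37 − 4·9
1 = −4·268 + 29·37
1 = 29·573 − 62·268
1 = −62·3133 + 339·573
1 = 339·3706 − 401·3133
So 3133·(-401) ≡ 1 (mod 3706), and -401 ≡ 3305 (mod 3706).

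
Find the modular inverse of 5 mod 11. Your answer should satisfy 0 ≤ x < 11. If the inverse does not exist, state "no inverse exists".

9

Run Euclid on (11, 5):
11 = 2×5 + 1
5 = 5×1 + 0
Since gcd(5, 11) = 1, back-substitute to write 1 as a combination:
1 = 11 − 2·5
Hence 5⁻¹ ≡ -2 ≡ 9 (mod 11).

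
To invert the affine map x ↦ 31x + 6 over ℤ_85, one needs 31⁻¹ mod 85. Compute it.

gcd(85, 31) by repeated division:
85 = 2·31 + 23
31 = 1·23 + 8
23 = 2·8 + 7
8 = 1·7 + 1
7 = 7·1 + 0
gcd = 1, so the inverse exists. Back-substitute:
1 = 8 − 7
1 = −23 + 3·8
1 = 3·31 − 4·23
1 = −4·85 + 11·31
So 31·11 ≡ 1 (mod 85).

11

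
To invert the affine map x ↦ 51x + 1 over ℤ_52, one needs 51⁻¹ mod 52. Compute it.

51

gcd(52, 51) by repeated division:
52 = 1·51 + 1
51 = 51·1 + 0
gcd = 1, so the inverse exists. Back-substitute:
1 = 52 − 51
Hence 51⁻¹ ≡ -1 ≡ 51 (mod 52).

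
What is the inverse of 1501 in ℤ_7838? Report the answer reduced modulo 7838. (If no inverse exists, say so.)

gcd(7838, 1501) by repeated division:
7838 = 5×1501 + 333
1501 = 4×333 + 169
333 = 1×169 + 164
169 = 1×164 + 5
164 = 32×5 + 4
5 = 1×4 + 1
4 = 4×1 + 0
The gcd is 1. Working backward:
1 = 5 − 4
1 = −164 + 33·5
1 = 33·169 − 34·164
1 = −34·333 + 67·169
1 = 67·1501 − 302·333
1 = −302·7838 + 1577·1501
So 1501·1577 ≡ 1 (mod 7838).

1577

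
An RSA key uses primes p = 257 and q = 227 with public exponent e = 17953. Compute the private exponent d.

φ(n) = (p−1)(q−1) = 256·226 = 57856.
Need d with 17953·d ≡ 1 (mod 57856). Apply the extended Euclidean algorithm:
57856 = 3*17953 + 3997
17953 = 4*3997 + 1965
3997 = 2*1965 + 67
1965 = 29*67 + 22
67 = 3*22 + 1
22 = 22*1 + 0
Back-substitute:
1 = 67 − 3·22
1 = −3·1965 + 88·67
1 = 88·3997 − 179·1965
1 = −179·17953 + 804·3997
1 = 804·57856 − 2591·17953
So 17953·(-2591) ≡ 1 (mod 57856), hence d ≡ -2591 ≡ 55265 (mod 57856).

55265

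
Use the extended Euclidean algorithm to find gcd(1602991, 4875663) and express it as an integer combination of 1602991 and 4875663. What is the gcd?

Repeated division:
4875663 = 3×1602991 + 66690
1602991 = 24×66690 + 2431
66690 = 27×2431 + 1053
2431 = 2×1053 + 325
1053 = 3×325 + 78
325 = 4×78 + 13
78 = 6×13 + 0
gcd(1602991, 4875663) = 13.
Back-substituting:
13 = 325 − 4·78
13 = −4·1053 + 13·325
13 = 13·2431 − 30·1053
13 = −30·66690 + 823·2431
13 = 823·1602991 − 19782·66690
13 = −19782·4875663 + 60169·1602991
So 13 = (-19782)·4875663 + (60169)·1602991.

13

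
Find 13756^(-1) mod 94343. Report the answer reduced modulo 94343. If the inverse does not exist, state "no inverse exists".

91003

gcd(94343, 13756) by repeated division:
94343 = 6·13756 + 11807
13756 = 1·11807 + 1949
11807 = 6·1949 + 113
1949 = 17·113 + 28
113 = 4·28 + 1
28 = 28·1 + 0
The gcd is 1. Working backward:
1 = 113 − 4·28
1 = −4·1949 + 69·113
1 = 69·11807 − 418·1949
1 = −418·13756 + 487·11807
1 = 487·94343 − 3340·13756
So 13756·(-3340) ≡ 1 (mod 94343), and -3340 ≡ 91003 (mod 94343).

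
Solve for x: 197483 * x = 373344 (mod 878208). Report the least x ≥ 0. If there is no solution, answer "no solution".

658848

First find gcd(197483, 878208):
878208 = 4*197483 + 88276
197483 = 2*88276 + 20931
88276 = 4*20931 + 4552
20931 = 4*4552 + 2723
4552 = 1*2723 + 1829
2723 = 1*1829 + 894
1829 = 2*894 + 41
894 = 21*41 + 33
41 = 1*33 + 8
33 = 4*8 + 1
8 = 8*1 + 0
gcd = 1, so a unique solution mod 878208 exists.
Back-substitute for the Bézout coefficients:
1 = 33 − 4·8
1 = −4·41 + 5·33
1 = 5·894 − 109·41
1 = −109·1829 + 223·894
1 = 223·2723 − 332·1829
1 = −332·4552 + 555·2723
1 = 555·20931 − 2552·4552
1 = −2552·88276 + 10763·20931
1 = 10763·197483 − 24078·88276
1 = −24078·878208 + 107075·197483
So 197483·(107075) ≡ 1 (mod 878208), giving 197483⁻¹ ≡ 107075.
x ≡ 197483⁻¹·373344 ≡ 107075·373344 ≡ 658848 (mod 878208).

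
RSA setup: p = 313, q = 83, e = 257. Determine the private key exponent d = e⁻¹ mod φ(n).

11249

φ(n) = (p−1)(q−1) = 312·82 = 25584.
Need d with 257·d ≡ 1 (mod 25584). Apply the extended Euclidean algorithm:
25584 = 99×257 + 141
257 = 1×141 + 116
141 = 1×116 + 25
116 = 4×25 + 16
25 = 1×16 + 9
16 = 1×9 + 7
9 = 1×7 + 2
7 = 3×2 + 1
2 = 2×1 + 0
Back-substitute:
1 = 7 − 3·2
1 = −3·9 + 4·7
1 = 4·16 − 7·9
1 = −7·25 + 11·16
1 = 11·116 − 51·25
1 = −51·141 + 62·116
1 = 62·257 − 113·141
1 = −113·25584 + 11249·257
So 257·11249 ≡ 1 (mod 25584), hence d = 11249.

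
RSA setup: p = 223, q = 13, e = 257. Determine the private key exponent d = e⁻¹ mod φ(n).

425

φ(n) = (p−1)(q−1) = 222·12 = 2664.
Need d with 257·d ≡ 1 (mod 2664). Apply the extended Euclidean algorithm:
2664 = 10*257 + 94
257 = 2*94 + 69
94 = 1*69 + 25
69 = 2*25 + 19
25 = 1*19 + 6
19 = 3*6 + 1
6 = 6*1 + 0
Back-substitute:
1 = 19 − 3·6
1 = −3·25 + 4·19
1 = 4·69 − 11·25
1 = −11·94 + 15·69
1 = 15·257 − 41·94
1 = −41·2664 + 425·257
So 257·425 ≡ 1 (mod 2664), hence d = 425.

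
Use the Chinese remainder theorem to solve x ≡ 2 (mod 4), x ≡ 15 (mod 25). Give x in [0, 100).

90

Write x = 2 + 4·k. Then 4·k ≡ 15 − 2 ≡ 13 (mod 25).
Need 4⁻¹ mod 25. Extended Euclid on (25, 4):
25 = 6*4 + 1
4 = 4*1 + 0
Back-substitute:
1 = 25 − 6·4
4⁻¹ ≡ 19 (mod 25), so k ≡ 19·13 ≡ 22 (mod 25).
x = 2 + 4·22 = 90.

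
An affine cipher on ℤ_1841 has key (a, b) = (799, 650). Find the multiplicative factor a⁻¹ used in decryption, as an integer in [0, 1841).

gcd(1841, 799) by repeated division:
1841 = 2*799 + 243
799 = 3*243 + 70
243 = 3*70 + 33
70 = 2*33 + 4
33 = 8*4 + 1
4 = 4*1 + 0
gcd = 1, so the inverse exists. Back-substitute:
1 = 33 − 8·4
1 = −8·70 + 17·33
1 = 17·243 − 59·70
1 = −59·799 + 194·243
1 = 194·1841 − 447·799
So 799·(-447) ≡ 1 (mod 1841), and -447 ≡ 1394 (mod 1841).

1394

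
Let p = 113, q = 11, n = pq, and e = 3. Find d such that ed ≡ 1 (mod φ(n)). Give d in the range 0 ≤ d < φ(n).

φ(n) = (p−1)(q−1) = 112·10 = 1120.
Need d with 3·d ≡ 1 (mod 1120). Apply the extended Euclidean algorithm:
1120 = 373×3 + 1
3 = 3×1 + 0
Back-substitute:
1 = 1120 − 373·3
So 3·(-373) ≡ 1 (mod 1120), hence d ≡ -373 ≡ 747 (mod 1120).

747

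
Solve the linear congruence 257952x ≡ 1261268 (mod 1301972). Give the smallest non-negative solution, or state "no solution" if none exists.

163776

First find gcd(257952, 1301972):
1301972 = 5×257952 + 12212
257952 = 21×12212 + 1500
12212 = 8×1500 + 212
1500 = 7×212 + 16
212 = 13×16 + 4
16 = 4×4 + 0
gcd = 4 and 4 | 1261268, so solutions exist. Divide through by 4: 64488x ≡ 315317 (mod 325493).
Now find 64488⁻¹ mod 325493:
325493 = 5*64488 + 3053
64488 = 21*3053 + 375
3053 = 8*375 + 53
375 = 7*53 + 4
53 = 13*4 + 1
4 = 4*1 + 0
Back-substitute:
1 = 53 − 13·4
1 = −13·375 + 92·53
1 = 92·3053 − 749·375
1 = −749·64488 + 15821·3053
1 = 15821·325493 − 79854·64488
So 64488·(-79854) ≡ 1 (mod 325493), i.e. 64488⁻¹ ≡ 245639.
Then x ≡ 245639·315317 ≡ 163776 (mod 325493); the smallest non-negative solution is x = 163776.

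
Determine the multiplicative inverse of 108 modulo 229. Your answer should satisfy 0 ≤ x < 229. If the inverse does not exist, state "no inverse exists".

gcd(229, 108) by repeated division:
229 = 2*108 + 13
108 = 8*13 + 4
13 = 3*4 + 1
4 = 4*1 + 0
The gcd is 1. Working backward:
1 = 13 − 3·4
1 = −3·108 + 25·13
1 = 25·229 − 53·108
So 108·(-53) ≡ 1 (mod 229), and -53 ≡ 176 (mod 229).

176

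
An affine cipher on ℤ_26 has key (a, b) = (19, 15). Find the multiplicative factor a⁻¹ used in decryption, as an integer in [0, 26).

11

Apply the Euclidean algorithm to 26 and 19:
26 = 1·19 + 7
19 = 2·7 + 5
7 = 1·5 + 2
5 = 2·2 + 1
2 = 2·1 + 0
The gcd is 1. Working backward:
1 = 5 − 2·2
1 = −2·7 + 3·5
1 = 3·19 − 8·7
1 = −8·26 + 11·19
So 19·11 ≡ 1 (mod 26).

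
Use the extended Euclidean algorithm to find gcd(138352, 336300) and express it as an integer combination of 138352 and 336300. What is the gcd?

4

Repeated division:
336300 = 2·138352 + 59596
138352 = 2·59596 + 19160
59596 = 3·19160 + 2116
19160 = 9·2116 + 116
2116 = 18·116 + 28
116 = 4·28 + 4
28 = 7·4 + 0
gcd(138352, 336300) = 4.
Working backward:
4 = 116 − 4·28
4 = −4·2116 + 73·116
4 = 73·19160 − 661·2116
4 = −661·59596 + 2056·19160
4 = 2056·138352 − 4773·59596
4 = −4773·336300 + 11602·138352
So 4 = (-4773)·336300 + (11602)·138352.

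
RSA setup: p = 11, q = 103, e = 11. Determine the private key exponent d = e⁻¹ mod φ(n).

φ(n) = (p−1)(q−1) = 10·102 = 1020.
Need d with 11·d ≡ 1 (mod 1020). Apply the extended Euclidean algorithm:
1020 = 92×11 + 8
11 = 1×8 + 3
8 = 2×3 + 2
3 = 1×2 + 1
2 = 2×1 + 0
Back-substitute:
1 = 3 − 2
1 = −8 + 3·3
1 = 3·11 − 4·8
1 = −4·1020 + 371·11
So 11·371 ≡ 1 (mod 1020), hence d = 371.

371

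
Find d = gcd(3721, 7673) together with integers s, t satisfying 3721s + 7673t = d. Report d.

Euclidean algorithm:
7673 = 2×3721 + 231
3721 = 16×231 + 25
231 = 9×25 + 6
25 = 4×6 + 1
6 = 6×1 + 0
gcd(3721, 7673) = 1.
Express as a combination:
1 = 25 − 4·6
1 = −4·231 + 37·25
1 = 37·3721 − 596·231
1 = −596·7673 + 1229·3721
So 1 = (-596)·7673 + (1229)·3721.

1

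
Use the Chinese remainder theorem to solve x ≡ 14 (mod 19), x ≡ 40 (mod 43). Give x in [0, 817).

470

Write x = 14 + 19·k. Then 19·k ≡ 40 − 14 ≡ 26 (mod 43).
Need 19⁻¹ mod 43. Extended Euclid on (43, 19):
43 = 2×19 + 5
19 = 3×5 + 4
5 = 1×4 + 1
4 = 4×1 + 0
Back-substitute:
1 = 5 − 4
1 = −19 + 4·5
1 = 4·43 − 9·19
19⁻¹ ≡ 34 (mod 43), so k ≡ 34·26 ≡ 24 (mod 43).
x = 14 + 19·24 = 470.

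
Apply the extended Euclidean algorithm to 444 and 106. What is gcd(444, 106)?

Repeated division:
444 = 4×106 + 20
106 = 5×20 + 6
20 = 3×6 + 2
6 = 3×2 + 0
gcd(444, 106) = 2.
Back-substituting:
2 = 20 − 3·6
2 = −3·106 + 16·20
2 = 16·444 − 67·106
So 2 = (16)·444 + (-67)·106.

2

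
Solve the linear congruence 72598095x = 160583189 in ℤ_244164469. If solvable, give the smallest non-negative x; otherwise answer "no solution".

158868434

First find gcd(72598095, 244164469):
244164469 = 3*72598095 + 26370184
72598095 = 2*26370184 + 19857727
26370184 = 1*19857727 + 6512457
19857727 = 3*6512457 + 320356
6512457 = 20*320356 + 105337
320356 = 3*105337 + 4345
105337 = 24*4345 + 1057
4345 = 4*1057 + 117
1057 = 9*117 + 4
117 = 29*4 + 1
4 = 4*1 + 0
gcd = 1, so a unique solution mod 244164469 exists.
Back-substitute for the Bézout coefficients:
1 = 117 − 29·4
1 = −29·1057 + 262·117
1 = 262·4345 − 1077·1057
1 = −1077·105337 + 26110·4345
1 = 26110·320356 − 79407·105337
1 = −79407·6512457 + 1614250·320356
1 = 1614250·19857727 − 4922157·6512457
1 = −4922157·26370184 + 6536407·19857727
1 = 6536407·72598095 − 17994971·26370184
1 = −17994971·244164469 + 60521320·72598095
So 72598095·(60521320) ≡ 1 (mod 244164469), giving 72598095⁻¹ ≡ 60521320.
x ≡ 72598095⁻¹·160583189 ≡ 60521320·160583189 ≡ 158868434 (mod 244164469).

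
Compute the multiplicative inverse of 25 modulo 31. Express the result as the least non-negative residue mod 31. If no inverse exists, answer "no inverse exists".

Apply the Euclidean algorithm to 31 and 25:
31 = 1·25 + 6
25 = 4·6 + 1
6 = 6·1 + 0
gcd = 1, so the inverse exists. Back-substitute:
1 = 25 − 4·6
1 = −4·31 + 5·25
So 25·5 ≡ 1 (mod 31).

5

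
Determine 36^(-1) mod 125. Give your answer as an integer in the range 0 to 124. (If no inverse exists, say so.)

Run Euclid on (125, 36):
125 = 3*36 + 17
36 = 2*17 + 2
17 = 8*2 + 1
2 = 2*1 + 0
gcd = 1, so the inverse exists. Back-substitute:
1 = 17 − 8·2
1 = −8·36 + 17·17
1 = 17·125 − 59·36
Thus 36·(-59) ≡ 1 (mod 125); reducing, -59 mod 125 = 66.

66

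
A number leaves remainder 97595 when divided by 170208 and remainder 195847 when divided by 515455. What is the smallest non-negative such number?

1969233947

Write x = 97595 + 170208·k. Then 170208·k ≡ 195847 − 97595 ≡ 98252 (mod 515455).
Need 170208⁻¹ mod 515455. Extended Euclid on (515455, 170208):
515455 = 3·170208 + 4831
170208 = 35·4831 + 1123
4831 = 4·1123 + 339
1123 = 3·339 + 106
339 = 3·106 + 21
106 = 5·21 + 1
21 = 21·1 + 0
Back-substitute:
1 = 106 − 5·21
1 = −5·339 + 16·106
1 = 16·1123 − 53·339
1 = −53·4831 + 228·1123
1 = 228·170208 − 8033·4831
1 = −8033·515455 + 24327·170208
170208⁻¹ ≡ 24327 (mod 515455), so k ≡ 24327·98252 ≡ 11569 (mod 515455).
x = 97595 + 170208·11569 = 1969233947.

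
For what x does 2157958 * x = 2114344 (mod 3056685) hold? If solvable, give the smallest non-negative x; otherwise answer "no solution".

First find gcd(2157958, 3056685):
3056685 = 1×2157958 + 898727
2157958 = 2×898727 + 360504
898727 = 2×360504 + 177719
360504 = 2×177719 + 5066
177719 = 35×5066 + 409
5066 = 12×409 + 158
409 = 2×158 + 93
158 = 1×93 + 65
93 = 1×65 + 28
65 = 2×28 + 9
28 = 3×9 + 1
9 = 9×1 + 0
gcd = 1, so a unique solution mod 3056685 exists.
Back-substitute for the Bézout coefficients:
1 = 28 − 3·9
1 = −3·65 + 7·28
1 = 7·93 − 10·65
1 = −10·158 + 17·93
1 = 17·409 − 44·158
1 = −44·5066 + 545·409
1 = 545·177719 − 19119·5066
1 = −19119·360504 + 38783·177719
1 = 38783·898727 − 96685·360504
1 = −96685·2157958 + 232153·898727
1 = 232153·3056685 − 328838·2157958
So 2157958·(-328838) ≡ 1 (mod 3056685), giving 2157958⁻¹ ≡ 2727847.
x ≡ 2157958⁻¹·2114344 ≡ 2727847·2114344 ≡ 3031198 (mod 3056685).

3031198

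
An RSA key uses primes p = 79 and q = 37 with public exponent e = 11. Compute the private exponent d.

1787

φ(n) = (p−1)(q−1) = 78·36 = 2808.
Need d with 11·d ≡ 1 (mod 2808). Apply the extended Euclidean algorithm:
2808 = 255×11 + 3
11 = 3×3 + 2
3 = 1×2 + 1
2 = 2×1 + 0
Back-substitute:
1 = 3 − 2
1 = −11 + 4·3
1 = 4·2808 − 1021·11
So 11·(-1021) ≡ 1 (mod 2808), hence d ≡ -1021 ≡ 1787 (mod 2808).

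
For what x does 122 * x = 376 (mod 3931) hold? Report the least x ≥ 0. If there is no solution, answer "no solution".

2903

First find gcd(122, 3931):
3931 = 32×122 + 27
122 = 4×27 + 14
27 = 1×14 + 13
14 = 1×13 + 1
13 = 13×1 + 0
gcd = 1, so a unique solution mod 3931 exists.
Back-substitute for the Bézout coefficients:
1 = 14 − 13
1 = −27 + 2·14
1 = 2·122 − 9·27
1 = −9·3931 + 290·122
So 122·(290) ≡ 1 (mod 3931), giving 122⁻¹ ≡ 290.
x ≡ 122⁻¹·376 ≡ 290·376 ≡ 2903 (mod 3931).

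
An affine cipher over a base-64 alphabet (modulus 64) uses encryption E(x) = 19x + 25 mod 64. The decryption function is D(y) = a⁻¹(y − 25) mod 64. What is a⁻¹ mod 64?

27

gcd(64, 19) by repeated division:
64 = 3*19 + 7
19 = 2*7 + 5
7 = 1*5 + 2
5 = 2*2 + 1
2 = 2*1 + 0
gcd = 1, so the inverse exists. Back-substitute:
1 = 5 − 2·2
1 = −2·7 + 3·5
1 = 3·19 − 8·7
1 = −8·64 + 27·19
So 19·27 ≡ 1 (mod 64).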